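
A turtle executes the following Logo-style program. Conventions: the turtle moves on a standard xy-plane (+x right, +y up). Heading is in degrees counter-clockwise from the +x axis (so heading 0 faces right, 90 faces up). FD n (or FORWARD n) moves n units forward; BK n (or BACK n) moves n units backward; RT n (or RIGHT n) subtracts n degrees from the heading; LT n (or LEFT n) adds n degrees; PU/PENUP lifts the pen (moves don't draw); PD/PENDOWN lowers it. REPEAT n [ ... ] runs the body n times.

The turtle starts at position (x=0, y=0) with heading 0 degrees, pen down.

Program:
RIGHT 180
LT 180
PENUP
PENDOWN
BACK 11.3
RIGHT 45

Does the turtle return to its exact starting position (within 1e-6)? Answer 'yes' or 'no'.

Answer: no

Derivation:
Executing turtle program step by step:
Start: pos=(0,0), heading=0, pen down
RT 180: heading 0 -> 180
LT 180: heading 180 -> 0
PU: pen up
PD: pen down
BK 11.3: (0,0) -> (-11.3,0) [heading=0, draw]
RT 45: heading 0 -> 315
Final: pos=(-11.3,0), heading=315, 1 segment(s) drawn

Start position: (0, 0)
Final position: (-11.3, 0)
Distance = 11.3; >= 1e-6 -> NOT closed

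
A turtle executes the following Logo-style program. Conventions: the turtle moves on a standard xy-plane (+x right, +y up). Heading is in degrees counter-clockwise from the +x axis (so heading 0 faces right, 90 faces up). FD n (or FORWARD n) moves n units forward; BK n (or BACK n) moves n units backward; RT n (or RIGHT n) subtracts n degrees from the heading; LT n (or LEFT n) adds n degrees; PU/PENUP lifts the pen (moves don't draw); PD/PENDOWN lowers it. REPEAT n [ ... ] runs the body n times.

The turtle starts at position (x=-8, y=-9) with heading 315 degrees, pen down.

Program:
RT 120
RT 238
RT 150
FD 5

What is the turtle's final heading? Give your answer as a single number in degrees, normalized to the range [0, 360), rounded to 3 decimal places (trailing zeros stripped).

Executing turtle program step by step:
Start: pos=(-8,-9), heading=315, pen down
RT 120: heading 315 -> 195
RT 238: heading 195 -> 317
RT 150: heading 317 -> 167
FD 5: (-8,-9) -> (-12.872,-7.875) [heading=167, draw]
Final: pos=(-12.872,-7.875), heading=167, 1 segment(s) drawn

Answer: 167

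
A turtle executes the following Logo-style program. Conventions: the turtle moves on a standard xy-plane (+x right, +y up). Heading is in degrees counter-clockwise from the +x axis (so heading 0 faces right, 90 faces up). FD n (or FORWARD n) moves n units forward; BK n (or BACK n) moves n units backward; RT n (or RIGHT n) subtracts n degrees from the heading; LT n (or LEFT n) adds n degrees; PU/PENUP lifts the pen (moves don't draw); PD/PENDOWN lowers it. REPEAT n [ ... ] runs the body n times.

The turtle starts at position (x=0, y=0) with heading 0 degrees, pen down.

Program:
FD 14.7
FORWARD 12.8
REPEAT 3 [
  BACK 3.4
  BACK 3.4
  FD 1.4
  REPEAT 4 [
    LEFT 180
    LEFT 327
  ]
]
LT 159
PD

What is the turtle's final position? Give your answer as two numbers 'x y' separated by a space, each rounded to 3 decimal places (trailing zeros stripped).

Executing turtle program step by step:
Start: pos=(0,0), heading=0, pen down
FD 14.7: (0,0) -> (14.7,0) [heading=0, draw]
FD 12.8: (14.7,0) -> (27.5,0) [heading=0, draw]
REPEAT 3 [
  -- iteration 1/3 --
  BK 3.4: (27.5,0) -> (24.1,0) [heading=0, draw]
  BK 3.4: (24.1,0) -> (20.7,0) [heading=0, draw]
  FD 1.4: (20.7,0) -> (22.1,0) [heading=0, draw]
  REPEAT 4 [
    -- iteration 1/4 --
    LT 180: heading 0 -> 180
    LT 327: heading 180 -> 147
    -- iteration 2/4 --
    LT 180: heading 147 -> 327
    LT 327: heading 327 -> 294
    -- iteration 3/4 --
    LT 180: heading 294 -> 114
    LT 327: heading 114 -> 81
    -- iteration 4/4 --
    LT 180: heading 81 -> 261
    LT 327: heading 261 -> 228
  ]
  -- iteration 2/3 --
  BK 3.4: (22.1,0) -> (24.375,2.527) [heading=228, draw]
  BK 3.4: (24.375,2.527) -> (26.65,5.053) [heading=228, draw]
  FD 1.4: (26.65,5.053) -> (25.713,4.013) [heading=228, draw]
  REPEAT 4 [
    -- iteration 1/4 --
    LT 180: heading 228 -> 48
    LT 327: heading 48 -> 15
    -- iteration 2/4 --
    LT 180: heading 15 -> 195
    LT 327: heading 195 -> 162
    -- iteration 3/4 --
    LT 180: heading 162 -> 342
    LT 327: heading 342 -> 309
    -- iteration 4/4 --
    LT 180: heading 309 -> 129
    LT 327: heading 129 -> 96
  ]
  -- iteration 3/3 --
  BK 3.4: (25.713,4.013) -> (26.069,0.632) [heading=96, draw]
  BK 3.4: (26.069,0.632) -> (26.424,-2.75) [heading=96, draw]
  FD 1.4: (26.424,-2.75) -> (26.278,-1.357) [heading=96, draw]
  REPEAT 4 [
    -- iteration 1/4 --
    LT 180: heading 96 -> 276
    LT 327: heading 276 -> 243
    -- iteration 2/4 --
    LT 180: heading 243 -> 63
    LT 327: heading 63 -> 30
    -- iteration 3/4 --
    LT 180: heading 30 -> 210
    LT 327: heading 210 -> 177
    -- iteration 4/4 --
    LT 180: heading 177 -> 357
    LT 327: heading 357 -> 324
  ]
]
LT 159: heading 324 -> 123
PD: pen down
Final: pos=(26.278,-1.357), heading=123, 11 segment(s) drawn

Answer: 26.278 -1.357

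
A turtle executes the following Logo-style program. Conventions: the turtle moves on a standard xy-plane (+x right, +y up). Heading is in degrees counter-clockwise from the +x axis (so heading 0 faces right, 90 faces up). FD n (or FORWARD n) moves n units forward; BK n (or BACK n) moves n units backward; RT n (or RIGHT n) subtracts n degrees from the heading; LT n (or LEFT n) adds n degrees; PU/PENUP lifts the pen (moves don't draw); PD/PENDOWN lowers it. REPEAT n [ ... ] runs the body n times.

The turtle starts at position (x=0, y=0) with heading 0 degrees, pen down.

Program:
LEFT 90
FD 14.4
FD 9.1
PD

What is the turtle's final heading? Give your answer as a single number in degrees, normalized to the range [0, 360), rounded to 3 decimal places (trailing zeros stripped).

Answer: 90

Derivation:
Executing turtle program step by step:
Start: pos=(0,0), heading=0, pen down
LT 90: heading 0 -> 90
FD 14.4: (0,0) -> (0,14.4) [heading=90, draw]
FD 9.1: (0,14.4) -> (0,23.5) [heading=90, draw]
PD: pen down
Final: pos=(0,23.5), heading=90, 2 segment(s) drawn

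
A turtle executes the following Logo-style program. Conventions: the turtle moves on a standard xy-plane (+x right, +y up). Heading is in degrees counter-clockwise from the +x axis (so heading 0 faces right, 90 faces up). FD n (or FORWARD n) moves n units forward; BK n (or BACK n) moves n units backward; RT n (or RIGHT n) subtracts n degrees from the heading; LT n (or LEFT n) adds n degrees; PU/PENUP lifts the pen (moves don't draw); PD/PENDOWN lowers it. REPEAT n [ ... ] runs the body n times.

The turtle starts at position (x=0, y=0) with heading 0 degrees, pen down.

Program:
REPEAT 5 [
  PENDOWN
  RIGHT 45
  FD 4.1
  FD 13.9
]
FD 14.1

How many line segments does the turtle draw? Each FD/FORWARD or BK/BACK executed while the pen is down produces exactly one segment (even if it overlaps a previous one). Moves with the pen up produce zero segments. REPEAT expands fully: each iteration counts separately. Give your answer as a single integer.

Answer: 11

Derivation:
Executing turtle program step by step:
Start: pos=(0,0), heading=0, pen down
REPEAT 5 [
  -- iteration 1/5 --
  PD: pen down
  RT 45: heading 0 -> 315
  FD 4.1: (0,0) -> (2.899,-2.899) [heading=315, draw]
  FD 13.9: (2.899,-2.899) -> (12.728,-12.728) [heading=315, draw]
  -- iteration 2/5 --
  PD: pen down
  RT 45: heading 315 -> 270
  FD 4.1: (12.728,-12.728) -> (12.728,-16.828) [heading=270, draw]
  FD 13.9: (12.728,-16.828) -> (12.728,-30.728) [heading=270, draw]
  -- iteration 3/5 --
  PD: pen down
  RT 45: heading 270 -> 225
  FD 4.1: (12.728,-30.728) -> (9.829,-33.627) [heading=225, draw]
  FD 13.9: (9.829,-33.627) -> (0,-43.456) [heading=225, draw]
  -- iteration 4/5 --
  PD: pen down
  RT 45: heading 225 -> 180
  FD 4.1: (0,-43.456) -> (-4.1,-43.456) [heading=180, draw]
  FD 13.9: (-4.1,-43.456) -> (-18,-43.456) [heading=180, draw]
  -- iteration 5/5 --
  PD: pen down
  RT 45: heading 180 -> 135
  FD 4.1: (-18,-43.456) -> (-20.899,-40.557) [heading=135, draw]
  FD 13.9: (-20.899,-40.557) -> (-30.728,-30.728) [heading=135, draw]
]
FD 14.1: (-30.728,-30.728) -> (-40.698,-20.758) [heading=135, draw]
Final: pos=(-40.698,-20.758), heading=135, 11 segment(s) drawn
Segments drawn: 11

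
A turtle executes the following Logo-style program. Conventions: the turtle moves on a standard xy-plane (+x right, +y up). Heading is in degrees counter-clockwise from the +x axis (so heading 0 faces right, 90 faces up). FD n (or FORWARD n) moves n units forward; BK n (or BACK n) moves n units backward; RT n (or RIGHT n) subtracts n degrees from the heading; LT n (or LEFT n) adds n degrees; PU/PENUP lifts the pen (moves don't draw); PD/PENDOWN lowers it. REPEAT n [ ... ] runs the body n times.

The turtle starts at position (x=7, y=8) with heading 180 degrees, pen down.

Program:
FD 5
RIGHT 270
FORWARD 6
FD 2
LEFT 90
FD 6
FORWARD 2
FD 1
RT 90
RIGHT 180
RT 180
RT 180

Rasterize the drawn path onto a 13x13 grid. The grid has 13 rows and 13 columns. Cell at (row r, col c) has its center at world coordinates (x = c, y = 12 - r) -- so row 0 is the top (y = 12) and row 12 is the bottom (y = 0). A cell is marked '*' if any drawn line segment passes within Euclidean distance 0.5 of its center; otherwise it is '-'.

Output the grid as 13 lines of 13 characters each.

Answer: -------------
-------------
-------------
-------------
--******-----
--*----------
--*----------
--*----------
--*----------
--*----------
--*----------
--*----------
--**********-

Derivation:
Segment 0: (7,8) -> (2,8)
Segment 1: (2,8) -> (2,2)
Segment 2: (2,2) -> (2,0)
Segment 3: (2,0) -> (8,0)
Segment 4: (8,0) -> (10,0)
Segment 5: (10,0) -> (11,0)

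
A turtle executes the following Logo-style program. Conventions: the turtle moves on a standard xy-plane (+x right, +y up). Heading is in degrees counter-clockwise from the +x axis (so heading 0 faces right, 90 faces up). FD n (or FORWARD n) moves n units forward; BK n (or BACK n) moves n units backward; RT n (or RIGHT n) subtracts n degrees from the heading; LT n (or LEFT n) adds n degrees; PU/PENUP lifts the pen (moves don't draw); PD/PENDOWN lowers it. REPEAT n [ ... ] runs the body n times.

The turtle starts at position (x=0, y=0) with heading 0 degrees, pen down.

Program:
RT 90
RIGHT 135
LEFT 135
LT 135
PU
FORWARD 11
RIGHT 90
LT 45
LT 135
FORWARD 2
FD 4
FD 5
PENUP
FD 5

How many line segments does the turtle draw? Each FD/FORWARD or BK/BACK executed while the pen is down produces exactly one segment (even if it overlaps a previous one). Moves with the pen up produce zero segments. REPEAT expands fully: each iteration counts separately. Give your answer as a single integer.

Answer: 0

Derivation:
Executing turtle program step by step:
Start: pos=(0,0), heading=0, pen down
RT 90: heading 0 -> 270
RT 135: heading 270 -> 135
LT 135: heading 135 -> 270
LT 135: heading 270 -> 45
PU: pen up
FD 11: (0,0) -> (7.778,7.778) [heading=45, move]
RT 90: heading 45 -> 315
LT 45: heading 315 -> 0
LT 135: heading 0 -> 135
FD 2: (7.778,7.778) -> (6.364,9.192) [heading=135, move]
FD 4: (6.364,9.192) -> (3.536,12.021) [heading=135, move]
FD 5: (3.536,12.021) -> (0,15.556) [heading=135, move]
PU: pen up
FD 5: (0,15.556) -> (-3.536,19.092) [heading=135, move]
Final: pos=(-3.536,19.092), heading=135, 0 segment(s) drawn
Segments drawn: 0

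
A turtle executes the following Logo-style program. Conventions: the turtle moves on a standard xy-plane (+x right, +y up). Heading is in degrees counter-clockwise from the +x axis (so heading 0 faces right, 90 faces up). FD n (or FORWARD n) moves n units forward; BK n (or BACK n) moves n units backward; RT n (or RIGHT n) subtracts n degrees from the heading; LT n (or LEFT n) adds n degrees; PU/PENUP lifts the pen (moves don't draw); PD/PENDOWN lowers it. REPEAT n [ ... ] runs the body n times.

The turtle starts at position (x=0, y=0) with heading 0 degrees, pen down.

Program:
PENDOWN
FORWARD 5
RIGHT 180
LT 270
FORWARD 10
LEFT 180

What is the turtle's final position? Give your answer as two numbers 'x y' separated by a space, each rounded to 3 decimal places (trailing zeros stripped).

Executing turtle program step by step:
Start: pos=(0,0), heading=0, pen down
PD: pen down
FD 5: (0,0) -> (5,0) [heading=0, draw]
RT 180: heading 0 -> 180
LT 270: heading 180 -> 90
FD 10: (5,0) -> (5,10) [heading=90, draw]
LT 180: heading 90 -> 270
Final: pos=(5,10), heading=270, 2 segment(s) drawn

Answer: 5 10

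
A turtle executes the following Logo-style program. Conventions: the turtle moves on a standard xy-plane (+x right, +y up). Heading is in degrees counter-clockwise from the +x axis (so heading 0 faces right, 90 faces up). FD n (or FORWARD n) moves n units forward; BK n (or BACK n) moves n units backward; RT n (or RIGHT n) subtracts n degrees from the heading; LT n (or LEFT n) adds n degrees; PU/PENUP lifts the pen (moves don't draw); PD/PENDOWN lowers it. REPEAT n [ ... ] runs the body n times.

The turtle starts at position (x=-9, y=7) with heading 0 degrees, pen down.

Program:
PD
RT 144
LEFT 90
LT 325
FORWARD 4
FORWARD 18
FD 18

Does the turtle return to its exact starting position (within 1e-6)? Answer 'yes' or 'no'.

Answer: no

Derivation:
Executing turtle program step by step:
Start: pos=(-9,7), heading=0, pen down
PD: pen down
RT 144: heading 0 -> 216
LT 90: heading 216 -> 306
LT 325: heading 306 -> 271
FD 4: (-9,7) -> (-8.93,3.001) [heading=271, draw]
FD 18: (-8.93,3.001) -> (-8.616,-14.997) [heading=271, draw]
FD 18: (-8.616,-14.997) -> (-8.302,-32.994) [heading=271, draw]
Final: pos=(-8.302,-32.994), heading=271, 3 segment(s) drawn

Start position: (-9, 7)
Final position: (-8.302, -32.994)
Distance = 40; >= 1e-6 -> NOT closed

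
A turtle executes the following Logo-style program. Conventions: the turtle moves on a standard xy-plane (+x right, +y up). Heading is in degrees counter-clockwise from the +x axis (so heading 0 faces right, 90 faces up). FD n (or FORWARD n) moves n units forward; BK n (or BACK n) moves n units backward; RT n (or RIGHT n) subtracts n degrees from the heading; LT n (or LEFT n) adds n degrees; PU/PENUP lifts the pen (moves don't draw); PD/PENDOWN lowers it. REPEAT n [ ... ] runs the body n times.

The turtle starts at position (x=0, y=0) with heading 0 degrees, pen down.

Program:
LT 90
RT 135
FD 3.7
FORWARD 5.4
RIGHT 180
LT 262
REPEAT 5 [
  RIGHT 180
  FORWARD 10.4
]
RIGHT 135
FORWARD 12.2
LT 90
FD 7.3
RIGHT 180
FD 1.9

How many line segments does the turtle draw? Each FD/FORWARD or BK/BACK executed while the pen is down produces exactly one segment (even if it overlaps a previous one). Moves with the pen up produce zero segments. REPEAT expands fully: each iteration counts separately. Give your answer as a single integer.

Executing turtle program step by step:
Start: pos=(0,0), heading=0, pen down
LT 90: heading 0 -> 90
RT 135: heading 90 -> 315
FD 3.7: (0,0) -> (2.616,-2.616) [heading=315, draw]
FD 5.4: (2.616,-2.616) -> (6.435,-6.435) [heading=315, draw]
RT 180: heading 315 -> 135
LT 262: heading 135 -> 37
REPEAT 5 [
  -- iteration 1/5 --
  RT 180: heading 37 -> 217
  FD 10.4: (6.435,-6.435) -> (-1.871,-12.694) [heading=217, draw]
  -- iteration 2/5 --
  RT 180: heading 217 -> 37
  FD 10.4: (-1.871,-12.694) -> (6.435,-6.435) [heading=37, draw]
  -- iteration 3/5 --
  RT 180: heading 37 -> 217
  FD 10.4: (6.435,-6.435) -> (-1.871,-12.694) [heading=217, draw]
  -- iteration 4/5 --
  RT 180: heading 217 -> 37
  FD 10.4: (-1.871,-12.694) -> (6.435,-6.435) [heading=37, draw]
  -- iteration 5/5 --
  RT 180: heading 37 -> 217
  FD 10.4: (6.435,-6.435) -> (-1.871,-12.694) [heading=217, draw]
]
RT 135: heading 217 -> 82
FD 12.2: (-1.871,-12.694) -> (-0.173,-0.612) [heading=82, draw]
LT 90: heading 82 -> 172
FD 7.3: (-0.173,-0.612) -> (-7.402,0.404) [heading=172, draw]
RT 180: heading 172 -> 352
FD 1.9: (-7.402,0.404) -> (-5.521,0.139) [heading=352, draw]
Final: pos=(-5.521,0.139), heading=352, 10 segment(s) drawn
Segments drawn: 10

Answer: 10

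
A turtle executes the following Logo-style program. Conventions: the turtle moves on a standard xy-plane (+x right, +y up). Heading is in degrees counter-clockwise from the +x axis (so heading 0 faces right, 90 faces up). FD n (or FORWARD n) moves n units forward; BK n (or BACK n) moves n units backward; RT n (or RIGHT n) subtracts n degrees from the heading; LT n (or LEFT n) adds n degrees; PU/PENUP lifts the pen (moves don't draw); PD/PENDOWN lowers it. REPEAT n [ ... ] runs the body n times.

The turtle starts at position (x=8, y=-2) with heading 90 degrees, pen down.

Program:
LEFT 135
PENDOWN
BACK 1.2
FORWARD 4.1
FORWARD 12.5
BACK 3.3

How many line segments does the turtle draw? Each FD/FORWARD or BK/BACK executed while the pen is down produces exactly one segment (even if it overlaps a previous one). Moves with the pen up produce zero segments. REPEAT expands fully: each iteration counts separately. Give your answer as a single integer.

Executing turtle program step by step:
Start: pos=(8,-2), heading=90, pen down
LT 135: heading 90 -> 225
PD: pen down
BK 1.2: (8,-2) -> (8.849,-1.151) [heading=225, draw]
FD 4.1: (8.849,-1.151) -> (5.949,-4.051) [heading=225, draw]
FD 12.5: (5.949,-4.051) -> (-2.889,-12.889) [heading=225, draw]
BK 3.3: (-2.889,-12.889) -> (-0.556,-10.556) [heading=225, draw]
Final: pos=(-0.556,-10.556), heading=225, 4 segment(s) drawn
Segments drawn: 4

Answer: 4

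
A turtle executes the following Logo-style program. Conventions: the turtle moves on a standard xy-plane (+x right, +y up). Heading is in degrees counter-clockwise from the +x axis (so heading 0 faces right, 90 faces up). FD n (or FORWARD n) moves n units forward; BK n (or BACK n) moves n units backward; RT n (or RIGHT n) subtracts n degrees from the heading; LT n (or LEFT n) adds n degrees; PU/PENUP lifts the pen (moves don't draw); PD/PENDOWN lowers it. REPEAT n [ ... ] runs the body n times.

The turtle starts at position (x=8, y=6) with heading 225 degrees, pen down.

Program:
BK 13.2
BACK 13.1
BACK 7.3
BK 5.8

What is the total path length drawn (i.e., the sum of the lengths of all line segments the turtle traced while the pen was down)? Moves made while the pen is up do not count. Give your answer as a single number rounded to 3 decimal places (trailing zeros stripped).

Executing turtle program step by step:
Start: pos=(8,6), heading=225, pen down
BK 13.2: (8,6) -> (17.334,15.334) [heading=225, draw]
BK 13.1: (17.334,15.334) -> (26.597,24.597) [heading=225, draw]
BK 7.3: (26.597,24.597) -> (31.759,29.759) [heading=225, draw]
BK 5.8: (31.759,29.759) -> (35.86,33.86) [heading=225, draw]
Final: pos=(35.86,33.86), heading=225, 4 segment(s) drawn

Segment lengths:
  seg 1: (8,6) -> (17.334,15.334), length = 13.2
  seg 2: (17.334,15.334) -> (26.597,24.597), length = 13.1
  seg 3: (26.597,24.597) -> (31.759,29.759), length = 7.3
  seg 4: (31.759,29.759) -> (35.86,33.86), length = 5.8
Total = 39.4

Answer: 39.4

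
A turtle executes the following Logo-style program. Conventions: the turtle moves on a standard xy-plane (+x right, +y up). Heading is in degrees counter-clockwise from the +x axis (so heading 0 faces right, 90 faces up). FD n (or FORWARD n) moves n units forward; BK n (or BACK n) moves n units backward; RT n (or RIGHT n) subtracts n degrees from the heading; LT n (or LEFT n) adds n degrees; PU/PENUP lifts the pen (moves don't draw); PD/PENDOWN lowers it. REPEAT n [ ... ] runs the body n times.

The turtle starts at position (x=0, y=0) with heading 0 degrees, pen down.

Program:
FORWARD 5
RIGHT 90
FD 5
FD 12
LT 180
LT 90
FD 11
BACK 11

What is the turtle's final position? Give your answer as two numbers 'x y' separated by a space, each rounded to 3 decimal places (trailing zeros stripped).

Answer: 5 -17

Derivation:
Executing turtle program step by step:
Start: pos=(0,0), heading=0, pen down
FD 5: (0,0) -> (5,0) [heading=0, draw]
RT 90: heading 0 -> 270
FD 5: (5,0) -> (5,-5) [heading=270, draw]
FD 12: (5,-5) -> (5,-17) [heading=270, draw]
LT 180: heading 270 -> 90
LT 90: heading 90 -> 180
FD 11: (5,-17) -> (-6,-17) [heading=180, draw]
BK 11: (-6,-17) -> (5,-17) [heading=180, draw]
Final: pos=(5,-17), heading=180, 5 segment(s) drawn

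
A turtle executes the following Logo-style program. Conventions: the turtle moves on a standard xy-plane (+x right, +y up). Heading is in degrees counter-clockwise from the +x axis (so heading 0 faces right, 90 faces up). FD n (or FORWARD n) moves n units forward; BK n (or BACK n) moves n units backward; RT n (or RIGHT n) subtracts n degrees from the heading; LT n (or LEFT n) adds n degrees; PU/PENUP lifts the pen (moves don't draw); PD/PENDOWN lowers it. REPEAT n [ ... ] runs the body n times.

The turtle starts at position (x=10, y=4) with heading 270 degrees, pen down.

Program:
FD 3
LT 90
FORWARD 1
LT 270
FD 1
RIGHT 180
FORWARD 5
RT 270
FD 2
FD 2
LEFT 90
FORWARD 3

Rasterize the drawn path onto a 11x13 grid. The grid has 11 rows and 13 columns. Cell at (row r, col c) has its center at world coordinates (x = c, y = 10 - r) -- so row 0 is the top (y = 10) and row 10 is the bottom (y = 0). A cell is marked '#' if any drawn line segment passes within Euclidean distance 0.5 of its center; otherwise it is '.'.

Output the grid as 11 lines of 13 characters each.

Segment 0: (10,4) -> (10,1)
Segment 1: (10,1) -> (11,1)
Segment 2: (11,1) -> (11,-0)
Segment 3: (11,-0) -> (11,5)
Segment 4: (11,5) -> (9,5)
Segment 5: (9,5) -> (7,5)
Segment 6: (7,5) -> (7,2)

Answer: .............
.............
.............
.............
.............
.......#####.
.......#..##.
.......#..##.
.......#..##.
..........##.
...........#.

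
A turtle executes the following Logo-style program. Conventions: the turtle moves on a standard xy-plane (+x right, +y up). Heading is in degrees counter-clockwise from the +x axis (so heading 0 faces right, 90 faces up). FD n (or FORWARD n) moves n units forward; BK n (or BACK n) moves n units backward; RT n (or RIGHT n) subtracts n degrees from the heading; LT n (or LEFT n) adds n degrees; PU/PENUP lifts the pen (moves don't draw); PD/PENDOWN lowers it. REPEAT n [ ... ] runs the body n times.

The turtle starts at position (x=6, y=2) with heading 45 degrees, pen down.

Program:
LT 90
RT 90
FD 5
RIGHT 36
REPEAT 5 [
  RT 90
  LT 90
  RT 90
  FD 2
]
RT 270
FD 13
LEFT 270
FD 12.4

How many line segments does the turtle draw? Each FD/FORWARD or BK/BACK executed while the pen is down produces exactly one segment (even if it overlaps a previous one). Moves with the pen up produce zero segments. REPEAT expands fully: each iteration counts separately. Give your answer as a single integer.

Executing turtle program step by step:
Start: pos=(6,2), heading=45, pen down
LT 90: heading 45 -> 135
RT 90: heading 135 -> 45
FD 5: (6,2) -> (9.536,5.536) [heading=45, draw]
RT 36: heading 45 -> 9
REPEAT 5 [
  -- iteration 1/5 --
  RT 90: heading 9 -> 279
  LT 90: heading 279 -> 9
  RT 90: heading 9 -> 279
  FD 2: (9.536,5.536) -> (9.848,3.56) [heading=279, draw]
  -- iteration 2/5 --
  RT 90: heading 279 -> 189
  LT 90: heading 189 -> 279
  RT 90: heading 279 -> 189
  FD 2: (9.848,3.56) -> (7.873,3.247) [heading=189, draw]
  -- iteration 3/5 --
  RT 90: heading 189 -> 99
  LT 90: heading 99 -> 189
  RT 90: heading 189 -> 99
  FD 2: (7.873,3.247) -> (7.56,5.223) [heading=99, draw]
  -- iteration 4/5 --
  RT 90: heading 99 -> 9
  LT 90: heading 9 -> 99
  RT 90: heading 99 -> 9
  FD 2: (7.56,5.223) -> (9.536,5.536) [heading=9, draw]
  -- iteration 5/5 --
  RT 90: heading 9 -> 279
  LT 90: heading 279 -> 9
  RT 90: heading 9 -> 279
  FD 2: (9.536,5.536) -> (9.848,3.56) [heading=279, draw]
]
RT 270: heading 279 -> 9
FD 13: (9.848,3.56) -> (22.688,5.594) [heading=9, draw]
LT 270: heading 9 -> 279
FD 12.4: (22.688,5.594) -> (24.628,-6.654) [heading=279, draw]
Final: pos=(24.628,-6.654), heading=279, 8 segment(s) drawn
Segments drawn: 8

Answer: 8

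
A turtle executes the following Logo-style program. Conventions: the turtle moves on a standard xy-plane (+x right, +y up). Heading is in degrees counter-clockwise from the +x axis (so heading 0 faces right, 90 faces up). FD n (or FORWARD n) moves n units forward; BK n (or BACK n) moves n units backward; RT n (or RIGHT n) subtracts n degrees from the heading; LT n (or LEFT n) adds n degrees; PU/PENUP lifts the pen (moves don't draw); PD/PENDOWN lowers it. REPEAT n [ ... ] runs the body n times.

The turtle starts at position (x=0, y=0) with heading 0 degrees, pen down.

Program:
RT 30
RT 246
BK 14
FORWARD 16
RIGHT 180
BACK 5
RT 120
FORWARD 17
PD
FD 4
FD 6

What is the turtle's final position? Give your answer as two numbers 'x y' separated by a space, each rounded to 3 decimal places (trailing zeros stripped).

Answer: -21.112 22.832

Derivation:
Executing turtle program step by step:
Start: pos=(0,0), heading=0, pen down
RT 30: heading 0 -> 330
RT 246: heading 330 -> 84
BK 14: (0,0) -> (-1.463,-13.923) [heading=84, draw]
FD 16: (-1.463,-13.923) -> (0.209,1.989) [heading=84, draw]
RT 180: heading 84 -> 264
BK 5: (0.209,1.989) -> (0.732,6.962) [heading=264, draw]
RT 120: heading 264 -> 144
FD 17: (0.732,6.962) -> (-13.022,16.954) [heading=144, draw]
PD: pen down
FD 4: (-13.022,16.954) -> (-16.258,19.305) [heading=144, draw]
FD 6: (-16.258,19.305) -> (-21.112,22.832) [heading=144, draw]
Final: pos=(-21.112,22.832), heading=144, 6 segment(s) drawn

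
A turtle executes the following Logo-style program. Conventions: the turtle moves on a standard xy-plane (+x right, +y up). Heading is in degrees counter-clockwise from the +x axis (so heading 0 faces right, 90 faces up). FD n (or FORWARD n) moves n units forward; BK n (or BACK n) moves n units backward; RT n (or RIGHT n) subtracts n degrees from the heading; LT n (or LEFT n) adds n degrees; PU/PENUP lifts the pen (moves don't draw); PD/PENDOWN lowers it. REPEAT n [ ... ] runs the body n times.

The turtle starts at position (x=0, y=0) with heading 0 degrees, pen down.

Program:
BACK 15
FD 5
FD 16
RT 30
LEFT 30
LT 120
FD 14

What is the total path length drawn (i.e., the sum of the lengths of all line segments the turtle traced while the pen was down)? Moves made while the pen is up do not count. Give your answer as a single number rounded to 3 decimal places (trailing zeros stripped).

Answer: 50

Derivation:
Executing turtle program step by step:
Start: pos=(0,0), heading=0, pen down
BK 15: (0,0) -> (-15,0) [heading=0, draw]
FD 5: (-15,0) -> (-10,0) [heading=0, draw]
FD 16: (-10,0) -> (6,0) [heading=0, draw]
RT 30: heading 0 -> 330
LT 30: heading 330 -> 0
LT 120: heading 0 -> 120
FD 14: (6,0) -> (-1,12.124) [heading=120, draw]
Final: pos=(-1,12.124), heading=120, 4 segment(s) drawn

Segment lengths:
  seg 1: (0,0) -> (-15,0), length = 15
  seg 2: (-15,0) -> (-10,0), length = 5
  seg 3: (-10,0) -> (6,0), length = 16
  seg 4: (6,0) -> (-1,12.124), length = 14
Total = 50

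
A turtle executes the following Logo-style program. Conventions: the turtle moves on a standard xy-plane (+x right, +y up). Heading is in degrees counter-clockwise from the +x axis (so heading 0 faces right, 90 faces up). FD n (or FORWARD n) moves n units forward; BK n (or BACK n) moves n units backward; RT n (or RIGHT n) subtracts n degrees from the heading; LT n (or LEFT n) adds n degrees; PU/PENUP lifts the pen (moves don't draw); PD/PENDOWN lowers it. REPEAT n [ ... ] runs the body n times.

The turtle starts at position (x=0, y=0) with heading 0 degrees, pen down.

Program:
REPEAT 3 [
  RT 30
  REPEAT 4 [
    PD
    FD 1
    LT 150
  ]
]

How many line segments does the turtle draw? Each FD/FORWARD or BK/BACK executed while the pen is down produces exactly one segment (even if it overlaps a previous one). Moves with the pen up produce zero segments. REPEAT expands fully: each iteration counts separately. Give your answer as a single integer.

Answer: 12

Derivation:
Executing turtle program step by step:
Start: pos=(0,0), heading=0, pen down
REPEAT 3 [
  -- iteration 1/3 --
  RT 30: heading 0 -> 330
  REPEAT 4 [
    -- iteration 1/4 --
    PD: pen down
    FD 1: (0,0) -> (0.866,-0.5) [heading=330, draw]
    LT 150: heading 330 -> 120
    -- iteration 2/4 --
    PD: pen down
    FD 1: (0.866,-0.5) -> (0.366,0.366) [heading=120, draw]
    LT 150: heading 120 -> 270
    -- iteration 3/4 --
    PD: pen down
    FD 1: (0.366,0.366) -> (0.366,-0.634) [heading=270, draw]
    LT 150: heading 270 -> 60
    -- iteration 4/4 --
    PD: pen down
    FD 1: (0.366,-0.634) -> (0.866,0.232) [heading=60, draw]
    LT 150: heading 60 -> 210
  ]
  -- iteration 2/3 --
  RT 30: heading 210 -> 180
  REPEAT 4 [
    -- iteration 1/4 --
    PD: pen down
    FD 1: (0.866,0.232) -> (-0.134,0.232) [heading=180, draw]
    LT 150: heading 180 -> 330
    -- iteration 2/4 --
    PD: pen down
    FD 1: (-0.134,0.232) -> (0.732,-0.268) [heading=330, draw]
    LT 150: heading 330 -> 120
    -- iteration 3/4 --
    PD: pen down
    FD 1: (0.732,-0.268) -> (0.232,0.598) [heading=120, draw]
    LT 150: heading 120 -> 270
    -- iteration 4/4 --
    PD: pen down
    FD 1: (0.232,0.598) -> (0.232,-0.402) [heading=270, draw]
    LT 150: heading 270 -> 60
  ]
  -- iteration 3/3 --
  RT 30: heading 60 -> 30
  REPEAT 4 [
    -- iteration 1/4 --
    PD: pen down
    FD 1: (0.232,-0.402) -> (1.098,0.098) [heading=30, draw]
    LT 150: heading 30 -> 180
    -- iteration 2/4 --
    PD: pen down
    FD 1: (1.098,0.098) -> (0.098,0.098) [heading=180, draw]
    LT 150: heading 180 -> 330
    -- iteration 3/4 --
    PD: pen down
    FD 1: (0.098,0.098) -> (0.964,-0.402) [heading=330, draw]
    LT 150: heading 330 -> 120
    -- iteration 4/4 --
    PD: pen down
    FD 1: (0.964,-0.402) -> (0.464,0.464) [heading=120, draw]
    LT 150: heading 120 -> 270
  ]
]
Final: pos=(0.464,0.464), heading=270, 12 segment(s) drawn
Segments drawn: 12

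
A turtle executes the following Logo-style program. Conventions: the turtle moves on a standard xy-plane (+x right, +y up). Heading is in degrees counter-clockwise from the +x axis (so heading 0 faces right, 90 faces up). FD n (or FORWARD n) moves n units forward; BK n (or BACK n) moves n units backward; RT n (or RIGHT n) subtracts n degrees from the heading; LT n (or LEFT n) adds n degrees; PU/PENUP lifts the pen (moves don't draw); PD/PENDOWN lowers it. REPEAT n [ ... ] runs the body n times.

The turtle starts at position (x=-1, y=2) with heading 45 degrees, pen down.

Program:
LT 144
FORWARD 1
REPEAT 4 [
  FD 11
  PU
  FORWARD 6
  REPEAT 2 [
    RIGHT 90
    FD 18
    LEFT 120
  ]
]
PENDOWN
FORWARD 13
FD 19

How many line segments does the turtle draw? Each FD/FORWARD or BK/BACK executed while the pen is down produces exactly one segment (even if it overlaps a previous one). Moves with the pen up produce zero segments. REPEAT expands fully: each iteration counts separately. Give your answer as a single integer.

Executing turtle program step by step:
Start: pos=(-1,2), heading=45, pen down
LT 144: heading 45 -> 189
FD 1: (-1,2) -> (-1.988,1.844) [heading=189, draw]
REPEAT 4 [
  -- iteration 1/4 --
  FD 11: (-1.988,1.844) -> (-12.852,0.123) [heading=189, draw]
  PU: pen up
  FD 6: (-12.852,0.123) -> (-18.778,-0.816) [heading=189, move]
  REPEAT 2 [
    -- iteration 1/2 --
    RT 90: heading 189 -> 99
    FD 18: (-18.778,-0.816) -> (-21.594,16.963) [heading=99, move]
    LT 120: heading 99 -> 219
    -- iteration 2/2 --
    RT 90: heading 219 -> 129
    FD 18: (-21.594,16.963) -> (-32.922,30.951) [heading=129, move]
    LT 120: heading 129 -> 249
  ]
  -- iteration 2/4 --
  FD 11: (-32.922,30.951) -> (-36.864,20.682) [heading=249, move]
  PU: pen up
  FD 6: (-36.864,20.682) -> (-39.014,15.08) [heading=249, move]
  REPEAT 2 [
    -- iteration 1/2 --
    RT 90: heading 249 -> 159
    FD 18: (-39.014,15.08) -> (-55.819,21.531) [heading=159, move]
    LT 120: heading 159 -> 279
    -- iteration 2/2 --
    RT 90: heading 279 -> 189
    FD 18: (-55.819,21.531) -> (-73.597,18.715) [heading=189, move]
    LT 120: heading 189 -> 309
  ]
  -- iteration 3/4 --
  FD 11: (-73.597,18.715) -> (-66.675,10.167) [heading=309, move]
  PU: pen up
  FD 6: (-66.675,10.167) -> (-62.899,5.504) [heading=309, move]
  REPEAT 2 [
    -- iteration 1/2 --
    RT 90: heading 309 -> 219
    FD 18: (-62.899,5.504) -> (-76.887,-5.824) [heading=219, move]
    LT 120: heading 219 -> 339
    -- iteration 2/2 --
    RT 90: heading 339 -> 249
    FD 18: (-76.887,-5.824) -> (-83.338,-22.629) [heading=249, move]
    LT 120: heading 249 -> 9
  ]
  -- iteration 4/4 --
  FD 11: (-83.338,-22.629) -> (-72.473,-20.908) [heading=9, move]
  PU: pen up
  FD 6: (-72.473,-20.908) -> (-66.547,-19.969) [heading=9, move]
  REPEAT 2 [
    -- iteration 1/2 --
    RT 90: heading 9 -> 279
    FD 18: (-66.547,-19.969) -> (-63.731,-37.748) [heading=279, move]
    LT 120: heading 279 -> 39
    -- iteration 2/2 --
    RT 90: heading 39 -> 309
    FD 18: (-63.731,-37.748) -> (-52.404,-51.736) [heading=309, move]
    LT 120: heading 309 -> 69
  ]
]
PD: pen down
FD 13: (-52.404,-51.736) -> (-47.745,-39.6) [heading=69, draw]
FD 19: (-47.745,-39.6) -> (-40.936,-21.862) [heading=69, draw]
Final: pos=(-40.936,-21.862), heading=69, 4 segment(s) drawn
Segments drawn: 4

Answer: 4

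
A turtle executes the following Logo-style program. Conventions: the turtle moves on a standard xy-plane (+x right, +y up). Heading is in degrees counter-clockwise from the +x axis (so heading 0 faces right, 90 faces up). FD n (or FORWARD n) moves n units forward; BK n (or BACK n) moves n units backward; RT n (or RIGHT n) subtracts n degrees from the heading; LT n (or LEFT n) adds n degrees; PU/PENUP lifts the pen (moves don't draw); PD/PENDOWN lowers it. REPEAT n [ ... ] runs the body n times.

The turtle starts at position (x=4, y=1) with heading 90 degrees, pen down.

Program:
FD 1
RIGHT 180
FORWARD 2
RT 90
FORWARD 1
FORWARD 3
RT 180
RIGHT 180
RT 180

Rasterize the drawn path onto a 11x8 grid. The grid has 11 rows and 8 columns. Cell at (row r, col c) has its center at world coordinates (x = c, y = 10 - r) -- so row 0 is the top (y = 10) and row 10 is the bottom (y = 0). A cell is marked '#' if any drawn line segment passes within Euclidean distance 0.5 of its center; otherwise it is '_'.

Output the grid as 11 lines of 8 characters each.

Segment 0: (4,1) -> (4,2)
Segment 1: (4,2) -> (4,0)
Segment 2: (4,0) -> (3,-0)
Segment 3: (3,-0) -> (0,-0)

Answer: ________
________
________
________
________
________
________
________
____#___
____#___
#####___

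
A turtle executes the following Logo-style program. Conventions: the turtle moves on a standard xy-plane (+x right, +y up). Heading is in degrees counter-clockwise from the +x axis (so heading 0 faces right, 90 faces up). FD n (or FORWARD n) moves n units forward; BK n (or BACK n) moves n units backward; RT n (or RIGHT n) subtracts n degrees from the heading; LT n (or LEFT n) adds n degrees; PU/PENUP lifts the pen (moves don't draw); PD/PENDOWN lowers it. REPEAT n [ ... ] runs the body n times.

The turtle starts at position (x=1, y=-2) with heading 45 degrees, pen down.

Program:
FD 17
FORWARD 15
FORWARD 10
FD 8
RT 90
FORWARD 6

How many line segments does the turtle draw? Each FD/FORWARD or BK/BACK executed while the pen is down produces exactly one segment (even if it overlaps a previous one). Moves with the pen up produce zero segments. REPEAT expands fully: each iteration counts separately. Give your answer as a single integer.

Executing turtle program step by step:
Start: pos=(1,-2), heading=45, pen down
FD 17: (1,-2) -> (13.021,10.021) [heading=45, draw]
FD 15: (13.021,10.021) -> (23.627,20.627) [heading=45, draw]
FD 10: (23.627,20.627) -> (30.698,27.698) [heading=45, draw]
FD 8: (30.698,27.698) -> (36.355,33.355) [heading=45, draw]
RT 90: heading 45 -> 315
FD 6: (36.355,33.355) -> (40.598,29.113) [heading=315, draw]
Final: pos=(40.598,29.113), heading=315, 5 segment(s) drawn
Segments drawn: 5

Answer: 5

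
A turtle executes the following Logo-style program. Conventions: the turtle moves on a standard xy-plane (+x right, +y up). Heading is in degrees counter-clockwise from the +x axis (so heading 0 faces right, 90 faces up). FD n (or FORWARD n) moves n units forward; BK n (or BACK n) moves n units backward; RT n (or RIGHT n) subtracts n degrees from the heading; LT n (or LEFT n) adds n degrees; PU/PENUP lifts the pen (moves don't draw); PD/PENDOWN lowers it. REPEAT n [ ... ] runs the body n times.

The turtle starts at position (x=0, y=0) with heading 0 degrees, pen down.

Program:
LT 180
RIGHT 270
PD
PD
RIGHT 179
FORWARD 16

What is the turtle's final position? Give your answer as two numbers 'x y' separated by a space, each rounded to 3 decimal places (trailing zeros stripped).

Answer: -0.279 15.998

Derivation:
Executing turtle program step by step:
Start: pos=(0,0), heading=0, pen down
LT 180: heading 0 -> 180
RT 270: heading 180 -> 270
PD: pen down
PD: pen down
RT 179: heading 270 -> 91
FD 16: (0,0) -> (-0.279,15.998) [heading=91, draw]
Final: pos=(-0.279,15.998), heading=91, 1 segment(s) drawn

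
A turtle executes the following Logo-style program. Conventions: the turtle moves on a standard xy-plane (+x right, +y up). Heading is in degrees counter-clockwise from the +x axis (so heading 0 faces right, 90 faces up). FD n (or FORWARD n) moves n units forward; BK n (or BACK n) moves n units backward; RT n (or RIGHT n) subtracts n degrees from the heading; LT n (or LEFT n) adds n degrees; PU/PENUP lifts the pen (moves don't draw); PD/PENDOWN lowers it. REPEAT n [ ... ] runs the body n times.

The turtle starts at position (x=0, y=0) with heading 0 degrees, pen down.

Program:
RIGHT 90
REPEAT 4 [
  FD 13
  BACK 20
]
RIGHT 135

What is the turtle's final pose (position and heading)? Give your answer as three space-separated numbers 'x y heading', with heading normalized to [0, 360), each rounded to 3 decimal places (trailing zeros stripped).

Answer: 0 28 135

Derivation:
Executing turtle program step by step:
Start: pos=(0,0), heading=0, pen down
RT 90: heading 0 -> 270
REPEAT 4 [
  -- iteration 1/4 --
  FD 13: (0,0) -> (0,-13) [heading=270, draw]
  BK 20: (0,-13) -> (0,7) [heading=270, draw]
  -- iteration 2/4 --
  FD 13: (0,7) -> (0,-6) [heading=270, draw]
  BK 20: (0,-6) -> (0,14) [heading=270, draw]
  -- iteration 3/4 --
  FD 13: (0,14) -> (0,1) [heading=270, draw]
  BK 20: (0,1) -> (0,21) [heading=270, draw]
  -- iteration 4/4 --
  FD 13: (0,21) -> (0,8) [heading=270, draw]
  BK 20: (0,8) -> (0,28) [heading=270, draw]
]
RT 135: heading 270 -> 135
Final: pos=(0,28), heading=135, 8 segment(s) drawn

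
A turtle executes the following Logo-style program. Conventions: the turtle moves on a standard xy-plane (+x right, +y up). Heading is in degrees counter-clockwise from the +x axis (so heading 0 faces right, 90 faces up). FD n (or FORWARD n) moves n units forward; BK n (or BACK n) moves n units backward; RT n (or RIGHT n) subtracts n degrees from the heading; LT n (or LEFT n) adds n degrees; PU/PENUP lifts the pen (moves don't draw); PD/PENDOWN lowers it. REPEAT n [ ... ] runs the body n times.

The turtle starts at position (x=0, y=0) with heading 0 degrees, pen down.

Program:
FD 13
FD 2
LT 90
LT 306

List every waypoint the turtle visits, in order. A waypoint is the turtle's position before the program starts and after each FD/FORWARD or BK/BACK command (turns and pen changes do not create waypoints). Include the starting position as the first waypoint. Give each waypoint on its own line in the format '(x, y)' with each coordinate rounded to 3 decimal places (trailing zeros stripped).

Answer: (0, 0)
(13, 0)
(15, 0)

Derivation:
Executing turtle program step by step:
Start: pos=(0,0), heading=0, pen down
FD 13: (0,0) -> (13,0) [heading=0, draw]
FD 2: (13,0) -> (15,0) [heading=0, draw]
LT 90: heading 0 -> 90
LT 306: heading 90 -> 36
Final: pos=(15,0), heading=36, 2 segment(s) drawn
Waypoints (3 total):
(0, 0)
(13, 0)
(15, 0)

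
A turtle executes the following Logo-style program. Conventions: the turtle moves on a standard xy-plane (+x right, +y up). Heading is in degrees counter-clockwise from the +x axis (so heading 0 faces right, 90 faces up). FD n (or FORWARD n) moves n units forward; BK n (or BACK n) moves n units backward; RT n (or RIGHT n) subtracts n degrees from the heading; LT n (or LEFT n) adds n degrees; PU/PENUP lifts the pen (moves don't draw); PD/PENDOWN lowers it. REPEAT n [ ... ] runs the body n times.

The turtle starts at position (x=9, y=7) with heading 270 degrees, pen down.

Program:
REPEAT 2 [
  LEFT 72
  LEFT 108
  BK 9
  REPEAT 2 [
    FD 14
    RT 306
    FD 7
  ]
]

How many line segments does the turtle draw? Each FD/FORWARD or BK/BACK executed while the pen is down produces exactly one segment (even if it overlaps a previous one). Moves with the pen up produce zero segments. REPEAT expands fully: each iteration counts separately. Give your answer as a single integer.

Answer: 10

Derivation:
Executing turtle program step by step:
Start: pos=(9,7), heading=270, pen down
REPEAT 2 [
  -- iteration 1/2 --
  LT 72: heading 270 -> 342
  LT 108: heading 342 -> 90
  BK 9: (9,7) -> (9,-2) [heading=90, draw]
  REPEAT 2 [
    -- iteration 1/2 --
    FD 14: (9,-2) -> (9,12) [heading=90, draw]
    RT 306: heading 90 -> 144
    FD 7: (9,12) -> (3.337,16.114) [heading=144, draw]
    -- iteration 2/2 --
    FD 14: (3.337,16.114) -> (-7.989,24.343) [heading=144, draw]
    RT 306: heading 144 -> 198
    FD 7: (-7.989,24.343) -> (-14.647,22.18) [heading=198, draw]
  ]
  -- iteration 2/2 --
  LT 72: heading 198 -> 270
  LT 108: heading 270 -> 18
  BK 9: (-14.647,22.18) -> (-23.206,19.399) [heading=18, draw]
  REPEAT 2 [
    -- iteration 1/2 --
    FD 14: (-23.206,19.399) -> (-9.891,23.725) [heading=18, draw]
    RT 306: heading 18 -> 72
    FD 7: (-9.891,23.725) -> (-7.728,30.383) [heading=72, draw]
    -- iteration 2/2 --
    FD 14: (-7.728,30.383) -> (-3.402,43.698) [heading=72, draw]
    RT 306: heading 72 -> 126
    FD 7: (-3.402,43.698) -> (-7.517,49.361) [heading=126, draw]
  ]
]
Final: pos=(-7.517,49.361), heading=126, 10 segment(s) drawn
Segments drawn: 10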